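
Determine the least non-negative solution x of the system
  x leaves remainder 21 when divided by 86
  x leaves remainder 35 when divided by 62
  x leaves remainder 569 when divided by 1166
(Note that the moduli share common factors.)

gcd(86, 62) = 2 and 2 | (35 − 21), so the pair is consistent; merging gives x ≡ 2515 (mod 2666), where 2666 = lcm(86, 62).
gcd(2666, 1166) = 2 and 2 | (569 − 2515), so the pair is consistent; merging gives x ≡ 685011 (mod 1554278), where 1554278 = lcm(2666, 1166).
The solution is unique modulo lcm(86, 62, 1166) = 1554278.

685011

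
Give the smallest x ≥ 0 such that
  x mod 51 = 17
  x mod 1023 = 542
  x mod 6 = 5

30209

Combine the congruences pairwise.
gcd(51, 1023) = 3 and 3 | (542 − 17), so the pair is consistent; merging gives x ≡ 12818 (mod 17391), where 17391 = lcm(51, 1023).
gcd(17391, 6) = 3 and 3 | (5 − 12818), so the pair is consistent; merging gives x ≡ 30209 (mod 34782), where 34782 = lcm(17391, 6).
The solution is unique modulo lcm(51, 1023, 6) = 34782.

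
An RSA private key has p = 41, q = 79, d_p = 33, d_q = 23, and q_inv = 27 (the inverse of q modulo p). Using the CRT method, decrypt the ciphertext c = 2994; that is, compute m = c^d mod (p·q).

m₁ = c^(d_p) mod p: c ≡ 1 (mod 41), and 1^33 mod 41 = 1.
m₂ = c^(d_q) mod q: c ≡ 71 (mod 79), and 71^23 mod 79 = 27.
h = q_inv·(m₁ − m₂) mod p = 27·(1 − 27) mod 41 = 36.
m = m₂ + h·q = 27 + 36·79 = 2871.

2871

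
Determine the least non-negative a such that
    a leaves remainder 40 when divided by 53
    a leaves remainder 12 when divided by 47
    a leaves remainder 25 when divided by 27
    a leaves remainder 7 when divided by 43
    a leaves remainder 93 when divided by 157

140258869

The moduli are pairwise coprime; N = 53·47·27·43·157 = 454052007.
N/53 = 8567019; 8567019 ≡ 46 (mod 53); 46·15 ≡ 1, so inverse 15.
N/47 = 9660681; 9660681 ≡ 19 (mod 47); 19·5 ≡ 1, so inverse 5.
N/27 = 16816741; 16816741 ≡ 7 (mod 27); 7·4 ≡ 1, so inverse 4.
N/43 = 10559349; 10559349 ≡ 11 (mod 43); 11·4 ≡ 1, so inverse 4.
N/157 = 2892051; 2892051 ≡ 111 (mod 157); 111·58 ≡ 1, so inverse 58.
a ≡ 40·8567019·15 + 12·9660681·5 + 25·16816741·4 + 7·10559349·4 + 93·2892051·58 = 23296911226.
23296911226 mod 454052007 = 140258869.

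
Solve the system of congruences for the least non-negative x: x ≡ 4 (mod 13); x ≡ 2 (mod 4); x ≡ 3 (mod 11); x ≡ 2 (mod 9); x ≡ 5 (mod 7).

35390

From x ≡ 4 (mod 13) write x = 4 + 13t. Substituting into x ≡ 2 (mod 4) gives 13t ≡ 2 (mod 4), and since 1⁻¹ ≡ 1 (mod 4), t ≡ 2. Hence x ≡ 4 + 13·2 = 30 (mod 52).
From x ≡ 30 (mod 52) write x = 30 + 52t. Substituting into x ≡ 3 (mod 11) gives 52t ≡ 6 (mod 11), and since 8⁻¹ ≡ 7 (mod 11), t ≡ 9. Hence x ≡ 30 + 52·9 = 498 (mod 572).
From x ≡ 498 (mod 572) write x = 498 + 572t. Substituting into x ≡ 2 (mod 9) gives 572t ≡ 8 (mod 9), and since 5⁻¹ ≡ 2 (mod 9), t ≡ 7. Hence x ≡ 498 + 572·7 = 4502 (mod 5148).
From x ≡ 4502 (mod 5148) write x = 4502 + 5148t. Substituting into x ≡ 5 (mod 7) gives 5148t ≡ 4 (mod 7), and since 3⁻¹ ≡ 5 (mod 7), t ≡ 6. Hence x ≡ 4502 + 5148·6 = 35390 (mod 36036).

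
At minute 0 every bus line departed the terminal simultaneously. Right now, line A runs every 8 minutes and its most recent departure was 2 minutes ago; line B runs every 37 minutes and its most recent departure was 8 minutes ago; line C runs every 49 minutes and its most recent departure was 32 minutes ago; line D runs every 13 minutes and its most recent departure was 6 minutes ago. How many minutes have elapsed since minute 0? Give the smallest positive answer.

21690

The moduli are pairwise coprime; N = 8·37·49·13 = 188552.
N/8 = 23569; 23569 ≡ 1 (mod 8), inverse 1.
N/37 = 5096; 5096 ≡ 27 (mod 37); 27·11 ≡ 1, so inverse 11.
N/49 = 3848; 3848 ≡ 26 (mod 49); 26·17 ≡ 1, so inverse 17.
N/13 = 14504; 14504 ≡ 9 (mod 13); 9·3 ≡ 1, so inverse 3.
t ≡ 2·23569·1 + 8·5096·11 + 32·3848·17 + 6·14504·3 = 2849970.
2849970 mod 188552 = 21690.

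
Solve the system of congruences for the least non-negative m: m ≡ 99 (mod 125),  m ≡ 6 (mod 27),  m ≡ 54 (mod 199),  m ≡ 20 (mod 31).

9468474

The moduli are pairwise coprime; N = 125·27·199·31 = 20820375.
N/125 = 166563; 166563 ≡ 63 (mod 125); 63·2 ≡ 1, so inverse 2.
N/27 = 771125; 771125 ≡ 5 (mod 27); 5·11 ≡ 1, so inverse 11.
N/199 = 104625; 104625 ≡ 150 (mod 199); 150·134 ≡ 1, so inverse 134.
N/31 = 671625; 671625 ≡ 10 (mod 31); 10·28 ≡ 1, so inverse 28.
m ≡ 99·166563·2 + 6·771125·11 + 54·104625·134 + 20·671625·28 = 1217050224.
1217050224 mod 20820375 = 9468474.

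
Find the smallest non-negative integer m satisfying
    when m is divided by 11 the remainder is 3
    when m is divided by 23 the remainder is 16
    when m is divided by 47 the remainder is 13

From m ≡ 3 (mod 11) write m = 3 + 11t. Substituting into m ≡ 16 (mod 23) gives 11t ≡ 13 (mod 23), and since 11⁻¹ ≡ 21 (mod 23), t ≡ 20. Hence m ≡ 3 + 11·20 = 223 (mod 253).
From m ≡ 223 (mod 253) write m = 223 + 253t. Substituting into m ≡ 13 (mod 47) gives 253t ≡ 25 (mod 47), and since 18⁻¹ ≡ 34 (mod 47), t ≡ 4. Hence m ≡ 223 + 253·4 = 1235 (mod 11891).

1235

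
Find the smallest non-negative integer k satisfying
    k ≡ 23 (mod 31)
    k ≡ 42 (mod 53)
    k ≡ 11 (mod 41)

36665

From k ≡ 23 (mod 31) write k = 23 + 31t. Substituting into k ≡ 42 (mod 53) gives 31t ≡ 19 (mod 53), and since 31⁻¹ ≡ 12 (mod 53), t ≡ 16. Hence k ≡ 23 + 31·16 = 519 (mod 1643).
From k ≡ 519 (mod 1643) write k = 519 + 1643t. Substituting into k ≡ 11 (mod 41) gives 1643t ≡ 25 (mod 41), and since 3⁻¹ ≡ 14 (mod 41), t ≡ 22. Hence k ≡ 519 + 1643·22 = 36665 (mod 67363).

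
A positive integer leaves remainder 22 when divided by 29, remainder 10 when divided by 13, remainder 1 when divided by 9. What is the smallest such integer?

1414

From t ≡ 22 (mod 29) write t = 22 + 29s. Substituting into t ≡ 10 (mod 13) gives 29s ≡ 1 (mod 13), and since 3⁻¹ ≡ 9 (mod 13), s ≡ 9. Hence t ≡ 22 + 29·9 = 283 (mod 377).
From t ≡ 283 (mod 377) write t = 283 + 377s. Substituting into t ≡ 1 (mod 9) gives 377s ≡ 6 (mod 9), and since 8⁻¹ ≡ 8 (mod 9), s ≡ 3. Hence t ≡ 283 + 377·3 = 1414 (mod 3393).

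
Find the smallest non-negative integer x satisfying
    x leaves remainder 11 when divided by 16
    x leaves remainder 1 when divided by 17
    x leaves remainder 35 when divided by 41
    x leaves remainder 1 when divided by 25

The moduli are pairwise coprime; N = 16·17·41·25 = 278800.
N/16 = 17425; 17425 ≡ 1 (mod 16), inverse 1.
N/17 = 16400; 16400 ≡ 12 (mod 17); 12·10 ≡ 1, so inverse 10.
N/41 = 6800; 6800 ≡ 35 (mod 41); 35·34 ≡ 1, so inverse 34.
N/25 = 11152; 11152 ≡ 2 (mod 25); 2·13 ≡ 1, so inverse 13.
x ≡ 11·17425·1 + 1·16400·10 + 35·6800·34 + 1·11152·13 = 8592651.
8592651 mod 278800 = 228651.

228651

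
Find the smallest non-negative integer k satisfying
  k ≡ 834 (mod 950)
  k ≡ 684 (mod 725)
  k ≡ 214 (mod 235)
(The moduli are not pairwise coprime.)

gcd(950, 725) = 25 and 25 | (684 − 834), so the pair is consistent; merging gives k ≡ 9384 (mod 27550), where 27550 = lcm(950, 725).
gcd(27550, 235) = 5 and 5 | (214 − 9384), so the pair is consistent; merging gives k ≡ 477734 (mod 1294850), where 1294850 = lcm(27550, 235).
The solution is unique modulo lcm(950, 725, 235) = 1294850.

477734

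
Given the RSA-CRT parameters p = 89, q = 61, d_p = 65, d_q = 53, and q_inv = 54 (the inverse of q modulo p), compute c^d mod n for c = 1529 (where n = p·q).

39

m₁ = c^(d_p) mod p: c ≡ 16 (mod 89), and 16^65 mod 89 = 39.
m₂ = c^(d_q) mod q: c ≡ 4 (mod 61), and 4^53 mod 61 = 39.
h = q_inv·(m₁ − m₂) mod p = 54·(39 − 39) mod 89 = 0.
m = m₂ + h·q = 39 + 0·61 = 39.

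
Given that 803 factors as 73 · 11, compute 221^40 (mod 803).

Mod 73: 221 ≡ 2; 2^40 ≡ 16 (mod 73).
Mod 11: 221 ≡ 1; since 10 | 40, by Fermat 1^40 ≡ 1 (mod 11).
Combine by CRT: x ≡ 16 (mod 73), x ≡ 1 (mod 11) ⇒ x ≡ 89 (mod 803).

89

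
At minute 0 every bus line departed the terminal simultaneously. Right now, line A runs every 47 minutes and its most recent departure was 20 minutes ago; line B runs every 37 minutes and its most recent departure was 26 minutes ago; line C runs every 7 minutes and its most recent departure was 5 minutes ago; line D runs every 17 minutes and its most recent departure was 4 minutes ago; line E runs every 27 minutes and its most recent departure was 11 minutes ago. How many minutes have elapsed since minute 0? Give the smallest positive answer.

The moduli are pairwise coprime; N = 47·37·7·17·27 = 5587407.
N/47 = 118881; 118881 ≡ 18 (mod 47); 18·34 ≡ 1, so inverse 34.
N/37 = 151011; 151011 ≡ 14 (mod 37); 14·8 ≡ 1, so inverse 8.
N/7 = 798201; 798201 ≡ 5 (mod 7); 5·3 ≡ 1, so inverse 3.
N/17 = 328671; 328671 ≡ 10 (mod 17); 10·12 ≡ 1, so inverse 12.
N/27 = 206941; 206941 ≡ 13 (mod 27); 13·25 ≡ 1, so inverse 25.
t ≡ 20·118881·34 + 26·151011·8 + 5·798201·3 + 4·328671·12 + 11·206941·25 = 196907366.
196907366 mod 5587407 = 1348121.

1348121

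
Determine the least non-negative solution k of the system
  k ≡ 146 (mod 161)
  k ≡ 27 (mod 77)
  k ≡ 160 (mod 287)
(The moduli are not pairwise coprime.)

Combine the congruences pairwise.
gcd(161, 77) = 7 and 7 | (27 − 146), so the pair is consistent; merging gives k ≡ 951 (mod 1771), where 1771 = lcm(161, 77).
gcd(1771, 287) = 7 and 7 | (160 − 951), so the pair is consistent; merging gives k ≡ 34600 (mod 72611), where 72611 = lcm(1771, 287).
The solution is unique modulo lcm(161, 77, 287) = 72611.

34600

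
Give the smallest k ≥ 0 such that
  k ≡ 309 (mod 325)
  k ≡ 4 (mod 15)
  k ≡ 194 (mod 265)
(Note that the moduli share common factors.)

26959

gcd(325, 15) = 5 and 5 | (4 − 309), so the pair is consistent; merging gives k ≡ 634 (mod 975), where 975 = lcm(325, 15).
gcd(975, 265) = 5 and 5 | (194 − 634), so the pair is consistent; merging gives k ≡ 26959 (mod 51675), where 51675 = lcm(975, 265).
The solution is unique modulo lcm(325, 15, 265) = 51675.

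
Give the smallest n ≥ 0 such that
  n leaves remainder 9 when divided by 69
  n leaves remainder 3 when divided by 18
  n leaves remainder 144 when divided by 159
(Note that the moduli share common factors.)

gcd(69, 18) = 3 and 3 | (3 − 9), so the pair is consistent; merging gives n ≡ 147 (mod 414), where 414 = lcm(69, 18).
gcd(414, 159) = 3 and 3 | (144 − 147), so the pair is consistent; merging gives n ≡ 20019 (mod 21942), where 21942 = lcm(414, 159).
The solution is unique modulo lcm(69, 18, 159) = 21942.

20019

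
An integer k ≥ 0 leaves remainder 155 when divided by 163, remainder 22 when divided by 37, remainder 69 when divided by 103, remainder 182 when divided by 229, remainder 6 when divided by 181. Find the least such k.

The moduli are pairwise coprime; N = 163·37·103·229·181 = 25747828657.
N/163 = 157962139; 157962139 ≡ 143 (mod 163); 143·57 ≡ 1, so inverse 57.
N/37 = 695887261; 695887261 ≡ 30 (mod 37); 30·21 ≡ 1, so inverse 21.
N/103 = 249978919; 249978919 ≡ 82 (mod 103); 82·49 ≡ 1, so inverse 49.
N/229 = 112435933; 112435933 ≡ 139 (mod 229); 139·201 ≡ 1, so inverse 201.
N/181 = 142253197; 142253197 ≡ 48 (mod 181); 48·132 ≡ 1, so inverse 132.
k ≡ 155·157962139·57 + 22·695887261·21 + 69·249978919·49 + 182·112435933·201 + 6·142253197·132 = 6788069970816.
6788069970816 mod 25747828657 = 16391034025.

16391034025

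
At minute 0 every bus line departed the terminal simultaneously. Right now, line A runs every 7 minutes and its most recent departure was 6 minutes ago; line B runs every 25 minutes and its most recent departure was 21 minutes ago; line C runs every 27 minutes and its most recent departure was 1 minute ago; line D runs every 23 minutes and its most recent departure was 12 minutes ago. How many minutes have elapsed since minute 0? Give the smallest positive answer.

3646

The moduli are pairwise coprime; N = 7·25·27·23 = 108675.
N/7 = 15525; 15525 ≡ 6 (mod 7); 6·6 ≡ 1, so inverse 6.
N/25 = 4347; 4347 ≡ 22 (mod 25); 22·8 ≡ 1, so inverse 8.
N/27 = 4025; 4025 ≡ 2 (mod 27); 2·14 ≡ 1, so inverse 14.
N/23 = 4725; 4725 ≡ 10 (mod 23); 10·7 ≡ 1, so inverse 7.
t ≡ 6·15525·6 + 21·4347·8 + 1·4025·14 + 12·4725·7 = 1742446.
1742446 mod 108675 = 3646.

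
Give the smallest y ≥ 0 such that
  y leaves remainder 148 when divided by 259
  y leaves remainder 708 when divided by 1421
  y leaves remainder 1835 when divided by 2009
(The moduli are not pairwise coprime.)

964146

gcd(259, 1421) = 7 and 7 | (708 − 148), so the pair is consistent; merging gives y ≡ 17760 (mod 52577), where 52577 = lcm(259, 1421).
gcd(52577, 2009) = 49 and 49 | (1835 − 17760), so the pair is consistent; merging gives y ≡ 964146 (mod 2155657), where 2155657 = lcm(52577, 2009).
The solution is unique modulo lcm(259, 1421, 2009) = 2155657.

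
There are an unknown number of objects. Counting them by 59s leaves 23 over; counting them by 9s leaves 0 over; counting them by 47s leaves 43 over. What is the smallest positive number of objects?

The moduli are pairwise coprime; M = 59·9·47 = 24957.
M/59 = 423; 423 ≡ 10 (mod 59); 10·6 ≡ 1, so inverse 6.
M/9 = 2773; 2773 ≡ 1 (mod 9), inverse 1.
M/47 = 531; 531 ≡ 14 (mod 47); 14·37 ≡ 1, so inverse 37.
N ≡ 23·423·6 + 0·2773·1 + 43·531·37 = 903195.
903195 mod 24957 = 4743.

4743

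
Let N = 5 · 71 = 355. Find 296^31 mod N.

231

Mod 5: 296 ≡ 1; by Fermat, exponent reduces to 31 mod 4 = 3; 1^3 ≡ 1 (mod 5).
Mod 71: 296 ≡ 12; 12^31 ≡ 18 (mod 71).
Combine by CRT: x ≡ 1 (mod 5), x ≡ 18 (mod 71) ⇒ x ≡ 231 (mod 355).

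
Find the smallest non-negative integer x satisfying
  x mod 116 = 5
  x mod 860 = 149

gcd(116, 860) = 4 and 4 | (149 − 5), so the pair is consistent; merging gives x ≡ 22509 (mod 24940), where 24940 = lcm(116, 860).
The solution is unique modulo lcm(116, 860) = 24940.

22509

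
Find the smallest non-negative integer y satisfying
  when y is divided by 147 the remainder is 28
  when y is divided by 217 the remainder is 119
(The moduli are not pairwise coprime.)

1204

gcd(147, 217) = 7 and 7 | (119 − 28), so the pair is consistent; merging gives y ≡ 1204 (mod 4557), where 4557 = lcm(147, 217).
The solution is unique modulo lcm(147, 217) = 4557.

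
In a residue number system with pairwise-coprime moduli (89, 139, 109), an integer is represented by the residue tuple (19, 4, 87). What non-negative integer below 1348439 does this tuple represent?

461484

Combine the congruences pairwise.
From x ≡ 19 (mod 89) write x = 19 + 89t. Substituting into x ≡ 4 (mod 139) gives 89t ≡ 124 (mod 139), and since 89⁻¹ ≡ 25 (mod 139), t ≡ 42. Hence x ≡ 19 + 89·42 = 3757 (mod 12371).
From x ≡ 3757 (mod 12371) write x = 3757 + 12371t. Substituting into x ≡ 87 (mod 109) gives 12371t ≡ 36 (mod 109), and since 54⁻¹ ≡ 107 (mod 109), t ≡ 37. Hence x ≡ 3757 + 12371·37 = 461484 (mod 1348439).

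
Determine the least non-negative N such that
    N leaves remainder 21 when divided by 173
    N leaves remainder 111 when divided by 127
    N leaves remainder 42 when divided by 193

2265283

From N ≡ 21 (mod 173) write N = 21 + 173t. Substituting into N ≡ 111 (mod 127) gives 173t ≡ 90 (mod 127), and since 46⁻¹ ≡ 58 (mod 127), t ≡ 13. Hence N ≡ 21 + 173·13 = 2270 (mod 21971).
From N ≡ 2270 (mod 21971) write N = 2270 + 21971t. Substituting into N ≡ 42 (mod 193) gives 21971t ≡ 88 (mod 193), and since 162⁻¹ ≡ 56 (mod 193), t ≡ 103. Hence N ≡ 2270 + 21971·103 = 2265283 (mod 4240403).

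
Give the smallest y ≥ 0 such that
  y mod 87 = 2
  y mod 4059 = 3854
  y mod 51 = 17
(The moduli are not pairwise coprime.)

gcd(87, 4059) = 3 and 3 | (3854 − 2), so the pair is consistent; merging gives y ≡ 101270 (mod 117711), where 117711 = lcm(87, 4059).
gcd(117711, 51) = 3 and 3 | (17 − 101270), so the pair is consistent; merging gives y ≡ 1396091 (mod 2001087), where 2001087 = lcm(117711, 51).
The solution is unique modulo lcm(87, 4059, 51) = 2001087.

1396091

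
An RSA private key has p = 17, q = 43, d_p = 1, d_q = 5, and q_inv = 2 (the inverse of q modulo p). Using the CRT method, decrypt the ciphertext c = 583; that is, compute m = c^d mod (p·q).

m₁ = c^(d_p) mod p: c ≡ 5 (mod 17), and 5^1 mod 17 = 5.
m₂ = c^(d_q) mod q: c ≡ 24 (mod 43), and 24^5 mod 43 = 13.
h = q_inv·(m₁ − m₂) mod p = 2·(5 − 13) mod 17 = 1.
m = m₂ + h·q = 13 + 1·43 = 56.

56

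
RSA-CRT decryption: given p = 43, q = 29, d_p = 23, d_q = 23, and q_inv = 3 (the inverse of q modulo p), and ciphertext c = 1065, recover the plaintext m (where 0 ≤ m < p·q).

m₁ = c^(d_p) mod p: c ≡ 33 (mod 43), and 33^23 mod 43 = 29.
m₂ = c^(d_q) mod q: c ≡ 21 (mod 29), and 21^23 mod 29 = 15.
h = q_inv·(m₁ − m₂) mod p = 3·(29 − 15) mod 43 = 42.
m = m₂ + h·q = 15 + 42·29 = 1233.

1233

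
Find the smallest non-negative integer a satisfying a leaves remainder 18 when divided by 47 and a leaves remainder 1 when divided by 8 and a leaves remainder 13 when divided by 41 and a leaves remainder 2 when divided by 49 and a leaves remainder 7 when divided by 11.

The moduli are pairwise coprime; N = 47·8·41·49·11 = 8309224.
N/47 = 176792; 176792 ≡ 25 (mod 47); 25·32 ≡ 1, so inverse 32.
N/8 = 1038653; 1038653 ≡ 5 (mod 8); 5·5 ≡ 1, so inverse 5.
N/41 = 202664; 202664 ≡ 1 (mod 41), inverse 1.
N/49 = 169576; 169576 ≡ 36 (mod 49); 36·15 ≡ 1, so inverse 15.
N/11 = 755384; 755384 ≡ 3 (mod 11); 3·4 ≡ 1, so inverse 4.
a ≡ 18·176792·32 + 1·1038653·5 + 13·202664·1 + 2·169576·15 + 7·755384·4 = 135898121.
135898121 mod 8309224 = 2950537.

2950537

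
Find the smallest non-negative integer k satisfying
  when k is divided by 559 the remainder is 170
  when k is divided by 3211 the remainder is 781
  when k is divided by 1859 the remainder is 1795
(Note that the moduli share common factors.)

Combine the congruences pairwise.
gcd(559, 3211) = 13 and 13 | (781 − 170), so the pair is consistent; merging gives k ≡ 52157 (mod 138073), where 138073 = lcm(559, 3211).
gcd(138073, 1859) = 169 and 169 | (1795 − 52157), so the pair is consistent; merging gives k ≡ 1018668 (mod 1518803), where 1518803 = lcm(138073, 1859).
The solution is unique modulo lcm(559, 3211, 1859) = 1518803.

1018668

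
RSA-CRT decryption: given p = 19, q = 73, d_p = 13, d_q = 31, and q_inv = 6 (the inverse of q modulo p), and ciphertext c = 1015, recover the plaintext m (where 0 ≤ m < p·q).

1357

m₁ = c^(d_p) mod p: c ≡ 8 (mod 19), and 8^13 mod 19 = 8.
m₂ = c^(d_q) mod q: c ≡ 66 (mod 73), and 66^31 mod 73 = 43.
h = q_inv·(m₁ − m₂) mod p = 6·(8 − 43) mod 19 = 18.
m = m₂ + h·q = 43 + 18·73 = 1357.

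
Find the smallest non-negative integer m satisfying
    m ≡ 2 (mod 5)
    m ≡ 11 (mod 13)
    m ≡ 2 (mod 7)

37

The moduli are pairwise coprime; N = 5·13·7 = 455.
N/5 = 91; 91 ≡ 1 (mod 5), inverse 1.
N/13 = 35; 35 ≡ 9 (mod 13); 9·3 ≡ 1, so inverse 3.
N/7 = 65; 65 ≡ 2 (mod 7); 2·4 ≡ 1, so inverse 4.
m ≡ 2·91·1 + 11·35·3 + 2·65·4 = 1857.
1857 mod 455 = 37.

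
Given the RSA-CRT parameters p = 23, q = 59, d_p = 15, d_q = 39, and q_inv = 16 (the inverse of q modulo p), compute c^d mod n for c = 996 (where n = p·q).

290

m₁ = c^(d_p) mod p: c ≡ 7 (mod 23), and 7^15 mod 23 = 14.
m₂ = c^(d_q) mod q: c ≡ 52 (mod 59), and 52^39 mod 59 = 54.
h = q_inv·(m₁ − m₂) mod p = 16·(14 − 54) mod 23 = 4.
m = m₂ + h·q = 54 + 4·59 = 290.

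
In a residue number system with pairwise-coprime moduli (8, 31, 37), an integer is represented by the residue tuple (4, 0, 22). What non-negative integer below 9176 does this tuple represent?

4092

The moduli are pairwise coprime; N = 8·31·37 = 9176.
N/8 = 1147; 1147 ≡ 3 (mod 8); 3·3 ≡ 1, so inverse 3.
N/31 = 296; 296 ≡ 17 (mod 31); 17·11 ≡ 1, so inverse 11.
N/37 = 248; 248 ≡ 26 (mod 37); 26·10 ≡ 1, so inverse 10.
x ≡ 4·1147·3 + 0·296·11 + 22·248·10 = 68324.
68324 mod 9176 = 4092.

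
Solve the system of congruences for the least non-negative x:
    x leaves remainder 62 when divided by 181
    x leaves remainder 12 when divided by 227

Combine the congruences pairwise.
From x ≡ 62 (mod 181) write x = 62 + 181t. Substituting into x ≡ 12 (mod 227) gives 181t ≡ 177 (mod 227), and since 181⁻¹ ≡ 74 (mod 227), t ≡ 159. Hence x ≡ 62 + 181·159 = 28841 (mod 41087).

28841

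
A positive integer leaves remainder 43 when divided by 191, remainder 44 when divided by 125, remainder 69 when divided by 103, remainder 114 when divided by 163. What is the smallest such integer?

Combine the congruences pairwise.
From a ≡ 43 (mod 191) write a = 43 + 191t. Substituting into a ≡ 44 (mod 125) gives 191t ≡ 1 (mod 125), and since 66⁻¹ ≡ 36 (mod 125), t ≡ 36. Hence a ≡ 43 + 191·36 = 6919 (mod 23875).
From a ≡ 6919 (mod 23875) write a = 6919 + 23875t. Substituting into a ≡ 69 (mod 103) gives 23875t ≡ 51 (mod 103), and since 82⁻¹ ≡ 49 (mod 103), t ≡ 27. Hence a ≡ 6919 + 23875·27 = 651544 (mod 2459125).
From a ≡ 651544 (mod 2459125) write a = 651544 + 2459125t. Substituting into a ≡ 114 (mod 163) gives 2459125t ≡ 81 (mod 163), and since 107⁻¹ ≡ 32 (mod 163), t ≡ 147. Hence a ≡ 651544 + 2459125·147 = 362142919 (mod 400837375).

362142919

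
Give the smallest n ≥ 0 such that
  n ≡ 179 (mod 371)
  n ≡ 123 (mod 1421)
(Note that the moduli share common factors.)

7228

gcd(371, 1421) = 7 and 7 | (123 − 179), so the pair is consistent; merging gives n ≡ 7228 (mod 75313), where 75313 = lcm(371, 1421).
The solution is unique modulo lcm(371, 1421) = 75313.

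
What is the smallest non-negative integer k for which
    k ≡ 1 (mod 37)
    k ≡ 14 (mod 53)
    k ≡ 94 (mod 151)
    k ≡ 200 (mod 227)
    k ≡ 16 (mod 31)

The moduli are pairwise coprime; N = 37·53·151·227·31 = 2083733107.
N/37 = 56317111; 56317111 ≡ 3 (mod 37); 3·25 ≡ 1, so inverse 25.
N/53 = 39315719; 39315719 ≡ 1 (mod 53), inverse 1.
N/151 = 13799557; 13799557 ≡ 120 (mod 151); 120·112 ≡ 1, so inverse 112.
N/227 = 9179441; 9179441 ≡ 15 (mod 227); 15·106 ≡ 1, so inverse 106.
N/31 = 67217197; 67217197 ≡ 21 (mod 31); 21·3 ≡ 1, so inverse 3.
k ≡ 1·56317111·25 + 14·39315719·1 + 94·13799557·112 + 200·9179441·106 + 16·67217197·3 = 345070658593.
345070658593 mod 2083733107 = 1254695938.

1254695938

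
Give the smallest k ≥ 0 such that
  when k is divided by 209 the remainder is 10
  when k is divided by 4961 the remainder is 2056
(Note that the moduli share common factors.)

gcd(209, 4961) = 11 and 11 | (2056 − 10), so the pair is consistent; merging gives k ≡ 16939 (mod 94259), where 94259 = lcm(209, 4961).
The solution is unique modulo lcm(209, 4961) = 94259.

16939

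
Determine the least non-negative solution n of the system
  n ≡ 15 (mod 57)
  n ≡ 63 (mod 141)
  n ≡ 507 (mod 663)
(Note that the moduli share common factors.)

Combine the congruences pairwise.
gcd(57, 141) = 3 and 3 | (63 − 15), so the pair is consistent; merging gives n ≡ 1896 (mod 2679), where 2679 = lcm(57, 141).
gcd(2679, 663) = 3 and 3 | (507 − 1896), so the pair is consistent; merging gives n ≡ 390351 (mod 592059), where 592059 = lcm(2679, 663).
The solution is unique modulo lcm(57, 141, 663) = 592059.

390351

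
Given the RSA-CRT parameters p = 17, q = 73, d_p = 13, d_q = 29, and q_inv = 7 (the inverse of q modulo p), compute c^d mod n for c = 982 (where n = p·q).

m₁ = c^(d_p) mod p: c ≡ 13 (mod 17), and 13^13 mod 17 = 13.
m₂ = c^(d_q) mod q: c ≡ 33 (mod 73), and 33^29 mod 73 = 14.
h = q_inv·(m₁ − m₂) mod p = 7·(13 − 14) mod 17 = 10.
m = m₂ + h·q = 14 + 10·73 = 744.

744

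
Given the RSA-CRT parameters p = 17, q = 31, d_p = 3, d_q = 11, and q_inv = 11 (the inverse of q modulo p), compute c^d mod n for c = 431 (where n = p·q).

m₁ = c^(d_p) mod p: c ≡ 6 (mod 17), and 6^3 mod 17 = 12.
m₂ = c^(d_q) mod q: c ≡ 28 (mod 31), and 28^11 mod 31 = 18.
h = q_inv·(m₁ − m₂) mod p = 11·(12 − 18) mod 17 = 2.
m = m₂ + h·q = 18 + 2·31 = 80.

80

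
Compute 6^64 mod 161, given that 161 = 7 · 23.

Mod 7: 6 ≡ 6; by Fermat, exponent reduces to 64 mod 6 = 4; 6^4 ≡ 1 (mod 7).
Mod 23: 6 ≡ 6; by Fermat, exponent reduces to 64 mod 22 = 20; 6^20 ≡ 16 (mod 23).
Combine by CRT: x ≡ 1 (mod 7), x ≡ 16 (mod 23) ⇒ x ≡ 85 (mod 161).

85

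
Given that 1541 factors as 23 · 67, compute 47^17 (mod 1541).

1312

Mod 23: 47 ≡ 1; 1^17 ≡ 1 (mod 23).
Mod 67: 47 ≡ 47; 47^17 ≡ 39 (mod 67).
Combine by CRT: x ≡ 1 (mod 23), x ≡ 39 (mod 67) ⇒ x ≡ 1312 (mod 1541).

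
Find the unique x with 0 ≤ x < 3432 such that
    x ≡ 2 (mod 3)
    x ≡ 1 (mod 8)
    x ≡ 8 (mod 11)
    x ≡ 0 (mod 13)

Combine the congruences pairwise.
From x ≡ 2 (mod 3) write x = 2 + 3t. Substituting into x ≡ 1 (mod 8) gives 3t ≡ 7 (mod 8), and since 3⁻¹ ≡ 3 (mod 8), t ≡ 5. Hence x ≡ 2 + 3·5 = 17 (mod 24).
From x ≡ 17 (mod 24) write x = 17 + 24t. Substituting into x ≡ 8 (mod 11) gives 24t ≡ 2 (mod 11), and since 2⁻¹ ≡ 6 (mod 11), t ≡ 1. Hence x ≡ 17 + 24·1 = 41 (mod 264).
From x ≡ 41 (mod 264) write x = 41 + 264t. Substituting into x ≡ 0 (mod 13) gives 264t ≡ 11 (mod 13), and since 4⁻¹ ≡ 10 (mod 13), t ≡ 6. Hence x ≡ 41 + 264·6 = 1625 (mod 3432).

1625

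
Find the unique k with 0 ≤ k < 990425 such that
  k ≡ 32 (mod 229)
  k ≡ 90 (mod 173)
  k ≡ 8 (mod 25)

From k ≡ 32 (mod 229) write k = 32 + 229t. Substituting into k ≡ 90 (mod 173) gives 229t ≡ 58 (mod 173), and since 56⁻¹ ≡ 34 (mod 173), t ≡ 69. Hence k ≡ 32 + 229·69 = 15833 (mod 39617).
From k ≡ 15833 (mod 39617) write k = 15833 + 39617t. Substituting into k ≡ 8 (mod 25) gives 39617t ≡ 0 (mod 25), and since 17⁻¹ ≡ 3 (mod 25), t ≡ 0. Hence k ≡ 15833 + 39617·0 = 15833 (mod 990425).

15833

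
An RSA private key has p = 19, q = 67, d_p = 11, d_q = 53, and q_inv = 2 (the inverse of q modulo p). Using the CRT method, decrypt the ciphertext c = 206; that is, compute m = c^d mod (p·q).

142

m₁ = c^(d_p) mod p: c ≡ 16 (mod 19), and 16^11 mod 19 = 9.
m₂ = c^(d_q) mod q: c ≡ 5 (mod 67), and 5^53 mod 67 = 8.
h = q_inv·(m₁ − m₂) mod p = 2·(9 − 8) mod 19 = 2.
m = m₂ + h·q = 8 + 2·67 = 142.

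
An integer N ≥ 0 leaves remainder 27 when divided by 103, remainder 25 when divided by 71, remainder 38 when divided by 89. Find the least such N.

317679

The moduli are pairwise coprime; M = 103·71·89 = 650857.
M/103 = 6319; 6319 ≡ 36 (mod 103); 36·83 ≡ 1, so inverse 83.
M/71 = 9167; 9167 ≡ 8 (mod 71); 8·9 ≡ 1, so inverse 9.
M/89 = 7313; 7313 ≡ 15 (mod 89); 15·6 ≡ 1, so inverse 6.
N ≡ 27·6319·83 + 25·9167·9 + 38·7313·6 = 17890818.
17890818 mod 650857 = 317679.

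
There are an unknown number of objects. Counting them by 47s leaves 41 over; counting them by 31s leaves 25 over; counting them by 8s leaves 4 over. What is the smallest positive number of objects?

The moduli are pairwise coprime; M = 47·31·8 = 11656.
M/47 = 248; 248 ≡ 13 (mod 47); 13·29 ≡ 1, so inverse 29.
M/31 = 376; 376 ≡ 4 (mod 31); 4·8 ≡ 1, so inverse 8.
M/8 = 1457; 1457 ≡ 1 (mod 8), inverse 1.
N ≡ 41·248·29 + 25·376·8 + 4·1457·1 = 375900.
375900 mod 11656 = 2908.

2908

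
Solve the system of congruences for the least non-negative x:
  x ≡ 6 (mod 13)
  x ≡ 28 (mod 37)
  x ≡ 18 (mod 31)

The moduli are pairwise coprime; N = 13·37·31 = 14911.
N/13 = 1147; 1147 ≡ 3 (mod 13); 3·9 ≡ 1, so inverse 9.
N/37 = 403; 403 ≡ 33 (mod 37); 33·9 ≡ 1, so inverse 9.
N/31 = 481; 481 ≡ 16 (mod 31); 16·2 ≡ 1, so inverse 2.
x ≡ 6·1147·9 + 28·403·9 + 18·481·2 = 180810.
180810 mod 14911 = 1878.

1878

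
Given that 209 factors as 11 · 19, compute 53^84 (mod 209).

159

Mod 11: 53 ≡ 9; by Fermat, exponent reduces to 84 mod 10 = 4; 9^4 ≡ 5 (mod 11).
Mod 19: 53 ≡ 15; by Fermat, exponent reduces to 84 mod 18 = 12; 15^12 ≡ 7 (mod 19).
Combine by CRT: x ≡ 5 (mod 11), x ≡ 7 (mod 19) ⇒ x ≡ 159 (mod 209).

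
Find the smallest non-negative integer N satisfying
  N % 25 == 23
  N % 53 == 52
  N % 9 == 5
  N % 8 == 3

The moduli are pairwise coprime; M = 25·53·9·8 = 95400.
M/25 = 3816; 3816 ≡ 16 (mod 25); 16·11 ≡ 1, so inverse 11.
M/53 = 1800; 1800 ≡ 51 (mod 53); 51·26 ≡ 1, so inverse 26.
M/9 = 10600; 10600 ≡ 7 (mod 9); 7·4 ≡ 1, so inverse 4.
M/8 = 11925; 11925 ≡ 5 (mod 8); 5·5 ≡ 1, so inverse 5.
N ≡ 23·3816·11 + 52·1800·26 + 5·10600·4 + 3·11925·5 = 3789923.
3789923 mod 95400 = 69323.

69323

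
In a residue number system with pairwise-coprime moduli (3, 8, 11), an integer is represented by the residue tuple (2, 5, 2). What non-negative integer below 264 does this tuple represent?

101

From x ≡ 2 (mod 3) write x = 2 + 3t. Substituting into x ≡ 5 (mod 8) gives 3t ≡ 3 (mod 8), and since 3⁻¹ ≡ 3 (mod 8), t ≡ 1. Hence x ≡ 2 + 3·1 = 5 (mod 24).
From x ≡ 5 (mod 24) write x = 5 + 24t. Substituting into x ≡ 2 (mod 11) gives 24t ≡ 8 (mod 11), and since 2⁻¹ ≡ 6 (mod 11), t ≡ 4. Hence x ≡ 5 + 24·4 = 101 (mod 264).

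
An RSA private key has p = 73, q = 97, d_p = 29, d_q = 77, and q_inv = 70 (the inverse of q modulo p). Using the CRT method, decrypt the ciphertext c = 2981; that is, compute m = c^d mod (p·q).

3485

m₁ = c^(d_p) mod p: c ≡ 61 (mod 73), and 61^29 mod 73 = 54.
m₂ = c^(d_q) mod q: c ≡ 71 (mod 97), and 71^77 mod 97 = 90.
h = q_inv·(m₁ − m₂) mod p = 70·(54 − 90) mod 73 = 35.
m = m₂ + h·q = 90 + 35·97 = 3485.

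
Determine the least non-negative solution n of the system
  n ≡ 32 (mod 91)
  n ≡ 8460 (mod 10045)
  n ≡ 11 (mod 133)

gcd(91, 10045) = 7 and 7 | (8460 − 32), so the pair is consistent; merging gives n ≡ 18505 (mod 130585), where 130585 = lcm(91, 10045).
gcd(130585, 133) = 7 and 7 | (11 − 18505), so the pair is consistent; merging gives n ≡ 1716110 (mod 2481115), where 2481115 = lcm(130585, 133).
The solution is unique modulo lcm(91, 10045, 133) = 2481115.

1716110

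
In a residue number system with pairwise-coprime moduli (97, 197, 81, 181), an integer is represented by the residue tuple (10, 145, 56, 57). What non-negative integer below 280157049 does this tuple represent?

From x ≡ 10 (mod 97) write x = 10 + 97t. Substituting into x ≡ 145 (mod 197) gives 97t ≡ 135 (mod 197), and since 97⁻¹ ≡ 65 (mod 197), t ≡ 107. Hence x ≡ 10 + 97·107 = 10389 (mod 19109).
From x ≡ 10389 (mod 19109) write x = 10389 + 19109t. Substituting into x ≡ 56 (mod 81) gives 19109t ≡ 35 (mod 81), and since 74⁻¹ ≡ 23 (mod 81), t ≡ 76. Hence x ≡ 10389 + 19109·76 = 1462673 (mod 1547829).
From x ≡ 1462673 (mod 1547829) write x = 1462673 + 1547829t. Substituting into x ≡ 57 (mod 181) gives 1547829t ≡ 45 (mod 181), and since 98⁻¹ ≡ 157 (mod 181), t ≡ 6. Hence x ≡ 1462673 + 1547829·6 = 10749647 (mod 280157049).

10749647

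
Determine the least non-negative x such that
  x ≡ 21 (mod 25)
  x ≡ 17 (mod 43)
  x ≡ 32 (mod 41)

1221

Combine the congruences pairwise.
From x ≡ 21 (mod 25) write x = 21 + 25t. Substituting into x ≡ 17 (mod 43) gives 25t ≡ 39 (mod 43), and since 25⁻¹ ≡ 31 (mod 43), t ≡ 5. Hence x ≡ 21 + 25·5 = 146 (mod 1075).
From x ≡ 146 (mod 1075) write x = 146 + 1075t. Substituting into x ≡ 32 (mod 41) gives 1075t ≡ 9 (mod 41), and since 9⁻¹ ≡ 32 (mod 41), t ≡ 1. Hence x ≡ 146 + 1075·1 = 1221 (mod 44075).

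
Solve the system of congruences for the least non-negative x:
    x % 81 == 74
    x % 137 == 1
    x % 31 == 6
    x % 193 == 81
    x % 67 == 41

877731464

From x ≡ 74 (mod 81) write x = 74 + 81t. Substituting into x ≡ 1 (mod 137) gives 81t ≡ 64 (mod 137), and since 81⁻¹ ≡ 22 (mod 137), t ≡ 38. Hence x ≡ 74 + 81·38 = 3152 (mod 11097).
From x ≡ 3152 (mod 11097) write x = 3152 + 11097t. Substituting into x ≡ 6 (mod 31) gives 11097t ≡ 16 (mod 31), and since 30⁻¹ ≡ 30 (mod 31), t ≡ 15. Hence x ≡ 3152 + 11097·15 = 169607 (mod 344007).
From x ≡ 169607 (mod 344007) write x = 169607 + 344007t. Substituting into x ≡ 81 (mod 193) gives 344007t ≡ 121 (mod 193), and since 81⁻¹ ≡ 112 (mod 193), t ≡ 42. Hence x ≡ 169607 + 344007·42 = 14617901 (mod 66393351).
From x ≡ 14617901 (mod 66393351) write x = 14617901 + 66393351t. Substituting into x ≡ 41 (mod 67) gives 66393351t ≡ 66 (mod 67), and since 36⁻¹ ≡ 54 (mod 67), t ≡ 13. Hence x ≡ 14617901 + 66393351·13 = 877731464 (mod 4448354517).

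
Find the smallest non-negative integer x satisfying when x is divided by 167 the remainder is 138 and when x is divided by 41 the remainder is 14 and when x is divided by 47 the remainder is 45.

The moduli are pairwise coprime; N = 167·41·47 = 321809.
N/167 = 1927; 1927 ≡ 90 (mod 167); 90·13 ≡ 1, so inverse 13.
N/41 = 7849; 7849 ≡ 18 (mod 41); 18·16 ≡ 1, so inverse 16.
N/47 = 6847; 6847 ≡ 32 (mod 47); 32·25 ≡ 1, so inverse 25.
x ≡ 138·1927·13 + 14·7849·16 + 45·6847·25 = 12918089.
12918089 mod 321809 = 45729.

45729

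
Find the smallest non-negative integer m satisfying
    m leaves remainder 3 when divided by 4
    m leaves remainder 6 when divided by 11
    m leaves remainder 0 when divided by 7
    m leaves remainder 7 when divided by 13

From m ≡ 3 (mod 4) write m = 3 + 4t. Substituting into m ≡ 6 (mod 11) gives 4t ≡ 3 (mod 11), and since 4⁻¹ ≡ 3 (mod 11), t ≡ 9. Hence m ≡ 3 + 4·9 = 39 (mod 44).
From m ≡ 39 (mod 44) write m = 39 + 44t. Substituting into m ≡ 0 (mod 7) gives 44t ≡ 3 (mod 7), and since 2⁻¹ ≡ 4 (mod 7), t ≡ 5. Hence m ≡ 39 + 44·5 = 259 (mod 308).
From m ≡ 259 (mod 308) write m = 259 + 308t. Substituting into m ≡ 7 (mod 13) gives 308t ≡ 8 (mod 13), and since 9⁻¹ ≡ 3 (mod 13), t ≡ 11. Hence m ≡ 259 + 308·11 = 3647 (mod 4004).

3647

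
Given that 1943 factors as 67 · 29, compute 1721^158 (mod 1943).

Mod 67: 1721 ≡ 46; by Fermat, exponent reduces to 158 mod 66 = 26; 46^26 ≡ 23 (mod 67).
Mod 29: 1721 ≡ 10; by Fermat, exponent reduces to 158 mod 28 = 18; 10^18 ≡ 5 (mod 29).
Combine by CRT: x ≡ 23 (mod 67), x ≡ 5 (mod 29) ⇒ x ≡ 1832 (mod 1943).

1832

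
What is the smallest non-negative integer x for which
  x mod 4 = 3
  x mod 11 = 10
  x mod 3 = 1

The moduli are pairwise coprime; N = 4·11·3 = 132.
N/4 = 33; 33 ≡ 1 (mod 4), inverse 1.
N/11 = 12; 12 ≡ 1 (mod 11), inverse 1.
N/3 = 44; 44 ≡ 2 (mod 3); 2·2 ≡ 1, so inverse 2.
x ≡ 3·33·1 + 10·12·1 + 1·44·2 = 307.
307 mod 132 = 43.

43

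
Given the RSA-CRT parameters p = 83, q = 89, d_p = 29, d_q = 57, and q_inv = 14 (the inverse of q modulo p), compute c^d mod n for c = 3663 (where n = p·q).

1203

m₁ = c^(d_p) mod p: c ≡ 11 (mod 83), and 11^29 mod 83 = 41.
m₂ = c^(d_q) mod q: c ≡ 14 (mod 89), and 14^57 mod 89 = 46.
h = q_inv·(m₁ − m₂) mod p = 14·(41 − 46) mod 83 = 13.
m = m₂ + h·q = 46 + 13·89 = 1203.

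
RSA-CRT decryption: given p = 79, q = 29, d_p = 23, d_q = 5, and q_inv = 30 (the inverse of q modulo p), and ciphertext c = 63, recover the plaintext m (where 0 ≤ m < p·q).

m₁ = c^(d_p) mod p: c ≡ 63 (mod 79), and 63^23 mod 79 = 48.
m₂ = c^(d_q) mod q: c ≡ 5 (mod 29), and 5^5 mod 29 = 22.
h = q_inv·(m₁ − m₂) mod p = 30·(48 − 22) mod 79 = 69.
m = m₂ + h·q = 22 + 69·29 = 2023.

2023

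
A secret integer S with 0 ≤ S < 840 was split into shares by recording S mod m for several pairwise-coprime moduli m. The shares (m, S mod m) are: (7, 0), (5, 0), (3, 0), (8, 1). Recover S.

From S ≡ 0 (mod 7) write S = 0 + 7t. Substituting into S ≡ 0 (mod 5) gives 7t ≡ 0 (mod 5), and since 2⁻¹ ≡ 3 (mod 5), t ≡ 0. Hence S ≡ 0 + 7·0 = 0 (mod 35).
From S ≡ 0 (mod 35) write S = 0 + 35t. Substituting into S ≡ 0 (mod 3) gives 35t ≡ 0 (mod 3), and since 2⁻¹ ≡ 2 (mod 3), t ≡ 0. Hence S ≡ 0 + 35·0 = 0 (mod 105).
From S ≡ 0 (mod 105) write S = 0 + 105t. Substituting into S ≡ 1 (mod 8) gives 105t ≡ 1 (mod 8), and since 1⁻¹ ≡ 1 (mod 8), t ≡ 1. Hence S ≡ 0 + 105·1 = 105 (mod 840).

105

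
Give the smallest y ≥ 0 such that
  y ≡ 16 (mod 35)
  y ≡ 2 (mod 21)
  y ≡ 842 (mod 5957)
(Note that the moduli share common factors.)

gcd(35, 21) = 7 and 7 | (2 − 16), so the pair is consistent; merging gives y ≡ 86 (mod 105), where 105 = lcm(35, 21).
gcd(105, 5957) = 7 and 7 | (842 − 86), so the pair is consistent; merging gives y ≡ 72326 (mod 89355), where 89355 = lcm(105, 5957).
The solution is unique modulo lcm(35, 21, 5957) = 89355.

72326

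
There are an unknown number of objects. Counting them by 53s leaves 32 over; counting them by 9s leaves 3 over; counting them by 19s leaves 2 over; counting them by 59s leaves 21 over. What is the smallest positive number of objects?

From N ≡ 32 (mod 53) write N = 32 + 53t. Substituting into N ≡ 3 (mod 9) gives 53t ≡ 7 (mod 9), and since 8⁻¹ ≡ 8 (mod 9), t ≡ 2. Hence N ≡ 32 + 53·2 = 138 (mod 477).
From N ≡ 138 (mod 477) write N = 138 + 477t. Substituting into N ≡ 2 (mod 19) gives 477t ≡ 16 (mod 19), and since 2⁻¹ ≡ 10 (mod 19), t ≡ 8. Hence N ≡ 138 + 477·8 = 3954 (mod 9063).
From N ≡ 3954 (mod 9063) write N = 3954 + 9063t. Substituting into N ≡ 21 (mod 59) gives 9063t ≡ 20 (mod 59), and since 36⁻¹ ≡ 41 (mod 59), t ≡ 53. Hence N ≡ 3954 + 9063·53 = 484293 (mod 534717).

484293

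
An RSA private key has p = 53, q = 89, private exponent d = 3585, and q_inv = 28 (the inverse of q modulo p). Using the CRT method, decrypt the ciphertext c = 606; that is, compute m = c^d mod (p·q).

d_p = d mod (p−1) = 3585 mod 52 = 49; d_q = d mod (q−1) = 65.
m₁ = c^(d_p) mod p: c ≡ 23 (mod 53), and 23^49 mod 53 = 23.
m₂ = c^(d_q) mod q: c ≡ 72 (mod 89), and 72^65 mod 89 = 21.
h = q_inv·(m₁ − m₂) mod p = 28·(23 − 21) mod 53 = 3.
m = m₂ + h·q = 21 + 3·89 = 288.

288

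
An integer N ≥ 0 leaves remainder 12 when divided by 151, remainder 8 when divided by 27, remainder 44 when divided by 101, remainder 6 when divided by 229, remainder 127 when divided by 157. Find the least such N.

The moduli are pairwise coprime; M = 151·27·101·229·157 = 14804618481.
M/151 = 98043831; 98043831 ≡ 135 (mod 151); 135·66 ≡ 1, so inverse 66.
M/27 = 548319203; 548319203 ≡ 17 (mod 27); 17·8 ≡ 1, so inverse 8.
M/101 = 146580381; 146580381 ≡ 91 (mod 101); 91·10 ≡ 1, so inverse 10.
M/229 = 64648989; 64648989 ≡ 228 (mod 229); 228·228 ≡ 1, so inverse 228.
M/157 = 94296933; 94296933 ≡ 64 (mod 157); 64·27 ≡ 1, so inverse 27.
N ≡ 12·98043831·66 + 8·548319203·8 + 44·146580381·10 + 6·64648989·228 + 127·94296933·27 = 589022510993.
589022510993 mod 14804618481 = 11642390234.

11642390234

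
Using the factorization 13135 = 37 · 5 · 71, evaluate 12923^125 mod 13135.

10793

Mod 37: 12923 ≡ 10; by Fermat, exponent reduces to 125 mod 36 = 17; 10^17 ≡ 26 (mod 37).
Mod 5: 12923 ≡ 3; by Fermat, exponent reduces to 125 mod 4 = 1; 3^1 ≡ 3 (mod 5).
Mod 71: 12923 ≡ 1; by Fermat, exponent reduces to 125 mod 70 = 55; 1^55 ≡ 1 (mod 71).
Combine by CRT: x ≡ 26 (mod 37), x ≡ 3 (mod 5), x ≡ 1 (mod 71) ⇒ x ≡ 10793 (mod 13135).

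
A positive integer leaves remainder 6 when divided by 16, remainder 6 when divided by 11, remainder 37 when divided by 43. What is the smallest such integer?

7046

From m ≡ 6 (mod 16) write m = 6 + 16t. Substituting into m ≡ 6 (mod 11) gives 16t ≡ 0 (mod 11), and since 5⁻¹ ≡ 9 (mod 11), t ≡ 0. Hence m ≡ 6 + 16·0 = 6 (mod 176).
From m ≡ 6 (mod 176) write m = 6 + 176t. Substituting into m ≡ 37 (mod 43) gives 176t ≡ 31 (mod 43), and since 4⁻¹ ≡ 11 (mod 43), t ≡ 40. Hence m ≡ 6 + 176·40 = 7046 (mod 7568).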